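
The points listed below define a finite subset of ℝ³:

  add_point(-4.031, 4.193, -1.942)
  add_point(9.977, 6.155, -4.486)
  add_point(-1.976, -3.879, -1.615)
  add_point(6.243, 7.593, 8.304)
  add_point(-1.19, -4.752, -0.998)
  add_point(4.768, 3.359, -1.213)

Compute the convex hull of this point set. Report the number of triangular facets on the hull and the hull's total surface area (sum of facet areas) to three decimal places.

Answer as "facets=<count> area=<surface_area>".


5 of the 6 inputs are extreme points: [0, 1, 2, 3, 4].

Area of each hull facet:
  f1: (p3, p1, p0) → 87.1304
  f2: (p3, p4, p0) → 70.1600
  f3: (p3, p4, p1) → 101.1904
  f4: (p2, p1, p0) → 59.5933
  f5: (p2, p4, p0) → 3.3080
  f6: (p2, p4, p1) → 10.5122
Σ area = 331.894

Euler characteristic 5−9+6 = 2 ✓

facets=6 area=331.894


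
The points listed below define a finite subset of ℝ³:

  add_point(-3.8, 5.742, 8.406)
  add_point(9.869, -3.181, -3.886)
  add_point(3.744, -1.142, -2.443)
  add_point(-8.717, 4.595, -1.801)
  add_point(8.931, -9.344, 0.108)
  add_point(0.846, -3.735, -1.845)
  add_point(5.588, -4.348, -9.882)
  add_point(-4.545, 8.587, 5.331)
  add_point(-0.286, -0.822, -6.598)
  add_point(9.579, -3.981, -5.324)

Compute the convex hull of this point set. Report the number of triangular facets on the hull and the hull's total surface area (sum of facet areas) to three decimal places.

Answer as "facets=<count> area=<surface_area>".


facets=14 area=563.040

Hull vertices (9/10): indices [0, 1, 3, 4, 5, 6, 7, 8, 9].

Per-facet area ½‖(b−a)×(c−a)‖:
  f1: (p0, p4, p1) → 75.5647
  f2: (p7, p0, p3) → 18.2849
  f3: (p7, p0, p1) → 43.4590
  f4: (p7, p6, p3) → 84.1614
  f5: (p7, p6, p1) → 77.3616
  f6: (p5, p6, p4) → 45.0597
  f7: (p5, p0, p3) → 69.7978
  f8: (p5, p0, p4) → 64.7859
  f9: (p9, p4, p1) → 6.1795
  f10: (p9, p6, p1) → 3.1130
  f11: (p9, p6, p4) → 20.9388
  f12: (p8, p6, p3) → 1.1599
  f13: (p8, p5, p3) → 31.5745
  f14: (p8, p5, p6) → 21.5987
Σ area = 563.040

Check V−E+F: 9 − 21 + 14 = 2.


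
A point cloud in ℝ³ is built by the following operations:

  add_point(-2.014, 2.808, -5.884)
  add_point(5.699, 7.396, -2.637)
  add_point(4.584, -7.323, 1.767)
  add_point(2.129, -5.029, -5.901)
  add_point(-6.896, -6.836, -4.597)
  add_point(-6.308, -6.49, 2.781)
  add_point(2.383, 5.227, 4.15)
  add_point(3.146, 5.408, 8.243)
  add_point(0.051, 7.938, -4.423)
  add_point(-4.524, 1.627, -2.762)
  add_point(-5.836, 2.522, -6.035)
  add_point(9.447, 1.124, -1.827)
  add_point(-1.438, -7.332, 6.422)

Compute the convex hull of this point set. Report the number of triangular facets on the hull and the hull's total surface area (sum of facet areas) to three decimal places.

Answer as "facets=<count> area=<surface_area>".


Points on the hull: [0, 1, 2, 3, 4, 5, 7, 8, 10, 11, 12] (11 of 13).

Triangle areas on the boundary:
  f1: (p1, p7, p11) → 41.3091
  f2: (p1, p7, p8) → 33.6224
  f3: (p1, p3, p11) → 37.9973
  f4: (p1, p3, p8) → 38.4693
  f5: (p2, p7, p11) → 63.7756
  f6: (p2, p12, p7) → 51.0937
  f7: (p2, p3, p11) → 39.8085
  f8: (p2, p12, p4) → 45.9201
  f9: (p2, p3, p4) → 38.7057
  f10: (p10, p3, p4) → 41.9513
  f11: (p10, p7, p8) → 52.7374
  f12: (p5, p12, p7) → 40.9291
  f13: (p5, p10, p7) → 96.7838
  f14: (p5, p12, p4) → 17.3374
  f15: (p5, p10, p4) → 35.1334
  f16: (p0, p3, p8) → 19.7971
  f17: (p0, p10, p8) → 9.8684
  f18: (p0, p10, p3) → 15.5839
Σ area = 720.823

Check V−E+F: 11 − 27 + 18 = 2.

facets=18 area=720.823


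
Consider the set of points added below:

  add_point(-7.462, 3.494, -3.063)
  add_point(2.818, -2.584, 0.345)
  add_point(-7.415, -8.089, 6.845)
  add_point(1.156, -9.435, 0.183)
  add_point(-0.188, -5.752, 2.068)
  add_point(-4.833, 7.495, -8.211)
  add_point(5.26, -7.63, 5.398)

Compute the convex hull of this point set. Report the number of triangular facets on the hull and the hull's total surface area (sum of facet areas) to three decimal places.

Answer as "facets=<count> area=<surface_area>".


facets=8 area=405.753

Points on the hull: [0, 1, 2, 3, 5, 6] (6 of 7).

Triangle areas on the boundary:
  f1: (p2, p6, p0) → 96.8225
  f2: (p3, p2, p0) → 79.5285
  f3: (p3, p2, p6) → 37.6012
  f4: (p5, p6, p0) → 60.5584
  f5: (p5, p3, p0) → 50.8834
  f6: (p1, p3, p6) → 22.0826
  f7: (p1, p5, p6) → 11.9545
  f8: (p1, p5, p3) → 46.3217
Σ area = 405.753

Euler characteristic 6−12+8 = 2 ✓


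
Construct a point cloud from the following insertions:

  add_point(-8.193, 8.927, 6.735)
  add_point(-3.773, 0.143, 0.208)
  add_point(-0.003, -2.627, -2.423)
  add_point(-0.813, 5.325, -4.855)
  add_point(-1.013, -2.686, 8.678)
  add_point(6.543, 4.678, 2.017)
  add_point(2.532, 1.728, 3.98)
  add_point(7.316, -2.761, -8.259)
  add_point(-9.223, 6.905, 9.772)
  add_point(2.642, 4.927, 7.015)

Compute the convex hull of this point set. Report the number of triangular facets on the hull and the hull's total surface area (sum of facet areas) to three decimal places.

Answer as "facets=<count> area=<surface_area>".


facets=14 area=579.725

Hull vertices (9/10): indices [0, 1, 2, 3, 4, 5, 7, 8, 9].

Area of each hull facet:
  f1: (p1, p0, p8) → 22.1265
  f2: (p3, p1, p0) → 46.1827
  f3: (p3, p5, p7) → 56.6181
  f4: (p3, p5, p0) → 70.7111
  f5: (p4, p5, p7) → 78.6900
  f6: (p4, p1, p8) → 55.6482
  f7: (p2, p4, p7) → 37.6891
  f8: (p2, p4, p1) → 25.0018
  f9: (p2, p3, p7) → 38.9429
  f10: (p2, p3, p1) → 20.3833
  f11: (p9, p4, p8) → 50.4980
  f12: (p9, p4, p5) → 25.2741
  f13: (p9, p0, p8) → 21.8716
  f14: (p9, p5, p0) → 30.0879
Σ area = 579.725

Euler characteristic 9−21+14 = 2 ✓


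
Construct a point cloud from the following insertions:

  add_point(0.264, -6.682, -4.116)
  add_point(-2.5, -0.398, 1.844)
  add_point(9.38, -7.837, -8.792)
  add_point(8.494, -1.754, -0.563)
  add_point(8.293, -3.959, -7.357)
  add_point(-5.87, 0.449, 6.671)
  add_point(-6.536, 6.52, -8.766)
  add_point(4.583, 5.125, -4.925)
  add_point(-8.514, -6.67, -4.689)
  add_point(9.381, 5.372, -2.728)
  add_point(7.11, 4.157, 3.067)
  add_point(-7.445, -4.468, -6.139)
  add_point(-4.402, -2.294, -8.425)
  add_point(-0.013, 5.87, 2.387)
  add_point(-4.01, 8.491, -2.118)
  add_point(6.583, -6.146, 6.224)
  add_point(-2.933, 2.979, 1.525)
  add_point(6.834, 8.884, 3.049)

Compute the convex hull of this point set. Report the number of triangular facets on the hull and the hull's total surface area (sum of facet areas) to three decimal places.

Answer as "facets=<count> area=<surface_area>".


facets=20 area=1024.870

Extreme-point indices: [2, 3, 5, 6, 7, 8, 9, 11, 12, 14, 15, 17] — 12 of 18 on the boundary.

Triangle areas on the boundary:
  f1: (p6, p5, p8) → 91.5556
  f2: (p15, p2, p8) → 129.4247
  f3: (p15, p5, p8) → 95.8511
  f4: (p12, p2, p8) → 49.7546
  f5: (p12, p6, p2) → 54.9512
  f6: (p7, p2, p9) → 37.4849
  f7: (p7, p6, p9) → 5.9415
  f8: (p7, p6, p2) → 80.1646
  f9: (p17, p6, p9) → 61.4440
  f10: (p17, p15, p9) → 52.8622
  f11: (p17, p15, p5) → 97.4344
  f12: (p3, p2, p9) → 36.4783
  f13: (p3, p15, p9) → 20.0488
  f14: (p3, p15, p2) → 39.7807
  f15: (p11, p6, p8) → 7.0739
  f16: (p11, p12, p8) → 2.5773
  f17: (p11, p12, p6) → 18.7176
  f18: (p14, p6, p5) → 40.2576
  f19: (p14, p17, p5) → 71.6096
  f20: (p14, p17, p6) → 31.4576
Σ area = 1024.870

Check V−E+F: 12 − 30 + 20 = 2.


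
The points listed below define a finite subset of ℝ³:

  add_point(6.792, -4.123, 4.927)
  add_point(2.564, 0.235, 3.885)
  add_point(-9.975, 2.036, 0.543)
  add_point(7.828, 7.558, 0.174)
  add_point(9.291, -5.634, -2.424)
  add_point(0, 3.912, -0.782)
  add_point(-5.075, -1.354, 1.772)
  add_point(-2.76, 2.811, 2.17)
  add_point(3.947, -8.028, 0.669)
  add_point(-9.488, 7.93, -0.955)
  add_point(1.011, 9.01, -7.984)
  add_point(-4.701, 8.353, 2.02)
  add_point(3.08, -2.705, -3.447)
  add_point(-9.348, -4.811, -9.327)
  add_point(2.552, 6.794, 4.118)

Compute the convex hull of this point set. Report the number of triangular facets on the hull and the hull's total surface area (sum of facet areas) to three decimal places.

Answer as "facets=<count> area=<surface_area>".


11 of the 15 inputs are extreme points: [0, 2, 3, 4, 6, 8, 9, 10, 11, 13, 14].

Facet areas (half cross-product norm):
  f1: (p13, p10, p4) → 143.4420
  f2: (p8, p13, p4) → 53.7034
  f3: (p9, p13, p2) → 34.4497
  f4: (p9, p13, p10) → 93.8215
  f5: (p3, p10, p4) → 72.4517
  f6: (p6, p13, p2) → 35.8994
  f7: (p6, p8, p13) → 69.8119
  f8: (p0, p8, p4) → 20.5507
  f9: (p0, p3, p4) → 49.0464
  f10: (p0, p3, p14) → 38.5449
  f11: (p0, p6, p8) → 36.2204
  f12: (p0, p14, p2) → 81.3805
  f13: (p0, p6, p2) → 13.8271
  f14: (p11, p3, p14) → 21.1204
  f15: (p11, p14, p2) → 28.1174
  f16: (p11, p9, p2) → 17.2400
  f17: (p11, p9, p10) → 32.5903
  f18: (p11, p3, p10) → 57.9336
Σ area = 900.151

Check V−E+F: 11 − 27 + 18 = 2.

facets=18 area=900.151


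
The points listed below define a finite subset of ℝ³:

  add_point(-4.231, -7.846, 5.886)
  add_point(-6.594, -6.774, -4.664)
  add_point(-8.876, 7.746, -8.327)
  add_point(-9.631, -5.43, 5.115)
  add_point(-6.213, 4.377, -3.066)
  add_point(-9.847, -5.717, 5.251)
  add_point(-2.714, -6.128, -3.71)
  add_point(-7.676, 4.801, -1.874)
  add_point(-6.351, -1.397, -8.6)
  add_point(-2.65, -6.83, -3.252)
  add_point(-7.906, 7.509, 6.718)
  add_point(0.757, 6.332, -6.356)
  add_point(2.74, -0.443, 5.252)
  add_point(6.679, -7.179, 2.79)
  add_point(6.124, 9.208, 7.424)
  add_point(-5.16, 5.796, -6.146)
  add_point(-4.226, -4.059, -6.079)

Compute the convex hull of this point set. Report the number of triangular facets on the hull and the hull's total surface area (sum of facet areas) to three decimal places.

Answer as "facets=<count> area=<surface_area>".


Points on the hull: [0, 1, 2, 5, 8, 9, 10, 11, 13, 14, 16] (11 of 17).

Facet areas (half cross-product norm):
  f1: (p0, p14, p13) → 96.6668
  f2: (p10, p2, p5) → 100.8487
  f3: (p10, p2, p14) → 106.0111
  f4: (p10, p0, p5) → 39.7803
  f5: (p10, p0, p14) → 111.1665
  f6: (p11, p14, p13) → 116.4323
  f7: (p11, p2, p14) → 64.8122
  f8: (p11, p8, p13) → 90.8116
  f9: (p11, p2, p8) → 43.4098
  f10: (p1, p0, p5) → 30.8635
  f11: (p1, p2, p5) → 79.1487
  f12: (p1, p2, p8) → 20.9160
  f13: (p9, p0, p13) → 47.6878
  f14: (p9, p1, p0) → 19.2511
  f15: (p16, p8, p13) → 14.3555
  f16: (p16, p1, p8) → 7.6780
  f17: (p16, p9, p1) → 7.2673
  f18: (p16, p9, p13) → 17.1196
Σ area = 1014.227

Euler characteristic 11−27+18 = 2 ✓

facets=18 area=1014.227


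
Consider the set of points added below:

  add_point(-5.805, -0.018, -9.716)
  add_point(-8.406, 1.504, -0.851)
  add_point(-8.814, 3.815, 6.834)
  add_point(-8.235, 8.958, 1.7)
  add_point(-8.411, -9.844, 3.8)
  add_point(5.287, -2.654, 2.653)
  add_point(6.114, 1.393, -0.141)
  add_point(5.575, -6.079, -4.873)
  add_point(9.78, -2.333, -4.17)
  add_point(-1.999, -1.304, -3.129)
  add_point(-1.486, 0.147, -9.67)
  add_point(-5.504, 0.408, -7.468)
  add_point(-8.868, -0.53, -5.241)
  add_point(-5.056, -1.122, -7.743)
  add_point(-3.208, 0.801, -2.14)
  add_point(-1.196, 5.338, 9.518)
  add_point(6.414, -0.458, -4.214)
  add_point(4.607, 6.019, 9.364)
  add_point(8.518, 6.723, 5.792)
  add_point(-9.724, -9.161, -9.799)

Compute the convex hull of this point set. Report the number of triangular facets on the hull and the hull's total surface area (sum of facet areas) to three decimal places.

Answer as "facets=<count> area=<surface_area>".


facets=22 area=1136.980

13 of the 20 inputs are extreme points: [0, 2, 3, 4, 5, 7, 8, 10, 12, 15, 17, 18, 19].

Facet areas (half cross-product norm):
  f1: (p7, p4, p19) → 103.5566
  f2: (p7, p10, p19) → 65.6671
  f3: (p7, p10, p8) → 29.5831
  f4: (p2, p3, p19) → 76.4296
  f5: (p2, p4, p19) → 94.4433
  f6: (p18, p17, p3) → 39.3709
  f7: (p18, p10, p8) → 85.9284
  f8: (p18, p10, p3) → 131.2521
  f9: (p5, p17, p4) → 82.1504
  f10: (p5, p7, p8) → 21.9025
  f11: (p5, p7, p4) → 63.8908
  f12: (p5, p18, p8) → 42.4815
  f13: (p5, p18, p17) → 27.5017
  f14: (p0, p10, p19) → 19.4223
  f15: (p0, p10, p3) → 31.5373
  f16: (p15, p17, p4) → 45.0972
  f17: (p15, p2, p4) → 56.0521
  f18: (p15, p17, p3) → 26.6747
  f19: (p15, p2, p3) → 29.9495
  f20: (p12, p3, p19) → 8.5734
  f21: (p12, p0, p19) → 25.8359
  f22: (p12, p0, p3) → 29.6795
Σ area = 1136.980

Euler characteristic 13−33+22 = 2 ✓


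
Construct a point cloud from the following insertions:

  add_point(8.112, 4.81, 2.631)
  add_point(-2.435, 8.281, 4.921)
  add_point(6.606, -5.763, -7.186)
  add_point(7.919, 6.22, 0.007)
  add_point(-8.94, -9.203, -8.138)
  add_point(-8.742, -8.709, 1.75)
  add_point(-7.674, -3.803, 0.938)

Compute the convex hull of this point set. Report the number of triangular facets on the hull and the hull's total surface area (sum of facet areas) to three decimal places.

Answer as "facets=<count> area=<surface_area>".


Points on the hull: [0, 1, 2, 3, 4, 5, 6] (7 of 7).

Per-facet area ½‖(b−a)×(c−a)‖:
  f1: (p5, p1, p0) → 104.2915
  f2: (p5, p2, p4) → 78.6540
  f3: (p5, p2, p0) → 129.4980
  f4: (p3, p1, p4) → 131.5630
  f5: (p3, p2, p4) → 106.5889
  f6: (p3, p1, p0) → 16.9149
  f7: (p3, p2, p0) → 20.9220
  f8: (p6, p1, p4) → 49.3682
  f9: (p6, p5, p4) → 25.0374
  f10: (p6, p5, p1) → 16.5660
Σ area = 679.404

Euler characteristic 7−15+10 = 2 ✓

facets=10 area=679.404


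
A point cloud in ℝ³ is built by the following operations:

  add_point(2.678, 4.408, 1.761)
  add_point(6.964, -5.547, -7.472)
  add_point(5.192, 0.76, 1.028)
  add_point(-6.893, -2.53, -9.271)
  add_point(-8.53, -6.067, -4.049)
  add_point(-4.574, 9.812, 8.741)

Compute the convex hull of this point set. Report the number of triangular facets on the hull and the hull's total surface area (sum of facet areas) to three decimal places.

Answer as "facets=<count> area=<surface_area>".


facets=8 area=534.004

Points on the hull: [0, 1, 2, 3, 4, 5] (6 of 6).

Facet areas (half cross-product norm):
  f1: (p3, p1, p4) → 46.5563
  f2: (p3, p5, p4) → 67.6365
  f3: (p2, p1, p4) → 80.9174
  f4: (p2, p5, p4) → 123.1228
  f5: (p0, p3, p1) → 95.0327
  f6: (p0, p3, p5) → 89.5679
  f7: (p0, p2, p1) → 17.2277
  f8: (p0, p2, p5) → 13.9426
Σ area = 534.004

Euler: V−E+F = 6−12+8 = 2.


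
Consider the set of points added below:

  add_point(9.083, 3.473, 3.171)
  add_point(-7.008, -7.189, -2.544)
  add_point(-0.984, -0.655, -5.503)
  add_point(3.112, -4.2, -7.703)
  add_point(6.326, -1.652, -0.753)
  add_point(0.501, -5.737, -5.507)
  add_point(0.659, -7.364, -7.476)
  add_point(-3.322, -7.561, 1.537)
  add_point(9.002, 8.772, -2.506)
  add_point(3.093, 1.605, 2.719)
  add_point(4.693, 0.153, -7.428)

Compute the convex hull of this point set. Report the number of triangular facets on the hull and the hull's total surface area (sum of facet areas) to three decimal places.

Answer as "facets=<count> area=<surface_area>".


facets=16 area=454.160

Extreme-point indices: [0, 1, 2, 3, 4, 6, 7, 8, 9, 10] — 10 of 11 on the boundary.

Per-facet area ½‖(b−a)×(c−a)‖:
  f1: (p9, p8, p1) → 60.1106
  f2: (p9, p8, p0) → 24.1867
  f3: (p9, p7, p1) → 28.3593
  f4: (p9, p7, p0) → 21.5838
  f5: (p2, p8, p1) → 33.8808
  f6: (p4, p7, p0) → 32.6729
  f7: (p4, p8, p0) → 27.1554
  f8: (p10, p2, p8) → 30.8291
  f9: (p10, p4, p8) → 36.4628
  f10: (p10, p4, p3) → 16.3913
  f11: (p6, p4, p3) → 14.4977
  f12: (p6, p4, p7) → 48.2579
  f13: (p6, p2, p1) → 30.5689
  f14: (p6, p7, p1) → 24.7916
  f15: (p6, p10, p3) → 3.0304
  f16: (p6, p10, p2) → 21.3812
Σ area = 454.160

Euler: V−E+F = 10−24+16 = 2.


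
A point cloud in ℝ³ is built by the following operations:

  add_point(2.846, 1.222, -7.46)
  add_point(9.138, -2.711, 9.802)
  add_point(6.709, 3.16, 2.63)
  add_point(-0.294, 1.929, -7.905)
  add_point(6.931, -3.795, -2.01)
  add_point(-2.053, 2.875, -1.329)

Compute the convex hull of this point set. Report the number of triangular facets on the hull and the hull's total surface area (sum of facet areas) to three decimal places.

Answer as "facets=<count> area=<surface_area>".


6 of the 6 inputs are extreme points: [0, 1, 2, 3, 4, 5].

Triangle areas on the boundary:
  f1: (p2, p1, p5) → 39.3391
  f2: (p4, p1, p5) → 67.5874
  f3: (p4, p2, p1) → 39.8636
  f4: (p0, p4, p2) → 34.9828
  f5: (p3, p2, p5) → 32.6025
  f6: (p3, p0, p2) → 16.1205
  f7: (p3, p4, p5) → 36.1539
  f8: (p3, p0, p4) → 10.0260
Σ area = 276.676

Euler characteristic 6−12+8 = 2 ✓

facets=8 area=276.676


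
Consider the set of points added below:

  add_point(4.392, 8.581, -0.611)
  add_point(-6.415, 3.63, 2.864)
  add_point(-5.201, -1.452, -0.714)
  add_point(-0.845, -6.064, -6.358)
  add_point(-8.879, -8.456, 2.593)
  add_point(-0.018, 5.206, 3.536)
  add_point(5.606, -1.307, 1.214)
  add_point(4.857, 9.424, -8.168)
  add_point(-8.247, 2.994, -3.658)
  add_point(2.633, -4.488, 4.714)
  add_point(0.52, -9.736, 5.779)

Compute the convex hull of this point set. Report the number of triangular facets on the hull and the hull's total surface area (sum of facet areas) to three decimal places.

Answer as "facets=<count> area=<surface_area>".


Points on the hull: [0, 1, 3, 4, 5, 6, 7, 8, 9, 10] (10 of 11).

Per-facet area ½‖(b−a)×(c−a)‖:
  f1: (p1, p10, p4) → 61.5798
  f2: (p3, p10, p4) → 57.2894
  f3: (p3, p7, p6) → 77.7078
  f4: (p3, p10, p6) → 56.6714
  f5: (p0, p7, p6) → 37.0409
  f6: (p0, p1, p7) → 43.7150
  f7: (p8, p1, p7) → 51.9712
  f8: (p8, p3, p7) → 88.0985
  f9: (p8, p1, p4) → 41.3886
  f10: (p8, p3, p4) → 66.7734
  f11: (p5, p1, p10) → 49.1911
  f12: (p5, p0, p1) → 17.0411
  f13: (p9, p10, p6) → 8.9605
  f14: (p9, p5, p10) → 17.5247
  f15: (p9, p0, p6) → 22.5241
  f16: (p9, p5, p0) → 32.5845
Σ area = 730.062

Euler: V−E+F = 10−24+16 = 2.

facets=16 area=730.062


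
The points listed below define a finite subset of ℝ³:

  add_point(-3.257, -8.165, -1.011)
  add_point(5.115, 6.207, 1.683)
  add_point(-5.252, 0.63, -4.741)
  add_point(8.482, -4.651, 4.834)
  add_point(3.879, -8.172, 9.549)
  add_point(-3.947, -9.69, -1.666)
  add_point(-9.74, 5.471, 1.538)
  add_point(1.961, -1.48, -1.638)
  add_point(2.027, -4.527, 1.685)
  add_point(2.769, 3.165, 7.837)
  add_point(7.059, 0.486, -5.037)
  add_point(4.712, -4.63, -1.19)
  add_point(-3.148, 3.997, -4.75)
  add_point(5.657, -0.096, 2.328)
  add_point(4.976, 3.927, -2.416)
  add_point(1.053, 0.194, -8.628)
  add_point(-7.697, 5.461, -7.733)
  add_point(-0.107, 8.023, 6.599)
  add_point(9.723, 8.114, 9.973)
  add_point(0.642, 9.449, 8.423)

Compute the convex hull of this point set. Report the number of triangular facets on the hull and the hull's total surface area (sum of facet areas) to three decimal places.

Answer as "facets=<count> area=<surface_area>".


facets=20 area=1049.125

Points on the hull: [1, 3, 4, 5, 6, 10, 11, 14, 15, 16, 18, 19] (12 of 20).

Facet areas (half cross-product norm):
  f1: (p4, p5, p6) → 113.6109
  f2: (p16, p5, p6) → 75.7090
  f3: (p16, p15, p5) → 67.0554
  f4: (p19, p4, p6) → 116.4931
  f5: (p19, p4, p18) → 78.9528
  f6: (p19, p16, p6) → 58.2940
  f7: (p3, p4, p5) → 51.0760
  f8: (p3, p4, p18) → 49.8914
  f9: (p11, p3, p5) → 30.9736
  f10: (p1, p14, p18) → 11.6437
  f11: (p1, p14, p16) → 30.8562
  f12: (p1, p19, p18) → 36.7096
  f13: (p1, p19, p16) → 69.2252
  f14: (p10, p11, p3) → 23.1250
  f15: (p10, p15, p5) → 45.6435
  f16: (p10, p11, p5) → 26.0589
  f17: (p10, p16, p15) → 26.7898
  f18: (p10, p14, p16) → 31.9879
  f19: (p10, p3, p18) → 77.2222
  f20: (p10, p14, p18) → 27.8067
Σ area = 1049.125

Euler characteristic 12−30+20 = 2 ✓


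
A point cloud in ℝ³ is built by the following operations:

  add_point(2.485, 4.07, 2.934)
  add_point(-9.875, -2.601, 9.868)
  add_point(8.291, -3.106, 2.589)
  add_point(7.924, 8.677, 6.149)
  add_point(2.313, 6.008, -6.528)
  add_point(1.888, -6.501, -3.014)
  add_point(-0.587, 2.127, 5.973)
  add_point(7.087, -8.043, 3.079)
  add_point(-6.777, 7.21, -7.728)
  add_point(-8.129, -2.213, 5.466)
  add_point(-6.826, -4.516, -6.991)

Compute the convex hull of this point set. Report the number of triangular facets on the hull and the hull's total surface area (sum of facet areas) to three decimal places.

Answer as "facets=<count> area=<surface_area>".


Points on the hull: [1, 2, 3, 4, 5, 7, 8, 10] (8 of 11).

Per-facet area ½‖(b−a)×(c−a)‖:
  f1: (p8, p3, p1) → 184.8974
  f2: (p10, p8, p1) → 101.1531
  f3: (p7, p3, p1) → 154.7118
  f4: (p7, p3, p2) → 14.3005
  f5: (p7, p10, p1) → 138.5800
  f6: (p4, p3, p2) → 78.5368
  f7: (p4, p8, p3) → 57.1704
  f8: (p4, p10, p8) → 53.8363
  f9: (p5, p7, p10) → 16.5544
  f10: (p5, p4, p10) → 61.1145
  f11: (p5, p7, p2) → 20.7078
  f12: (p5, p4, p2) → 58.1640
Σ area = 939.727

Check V−E+F: 8 − 18 + 12 = 2.

facets=12 area=939.727


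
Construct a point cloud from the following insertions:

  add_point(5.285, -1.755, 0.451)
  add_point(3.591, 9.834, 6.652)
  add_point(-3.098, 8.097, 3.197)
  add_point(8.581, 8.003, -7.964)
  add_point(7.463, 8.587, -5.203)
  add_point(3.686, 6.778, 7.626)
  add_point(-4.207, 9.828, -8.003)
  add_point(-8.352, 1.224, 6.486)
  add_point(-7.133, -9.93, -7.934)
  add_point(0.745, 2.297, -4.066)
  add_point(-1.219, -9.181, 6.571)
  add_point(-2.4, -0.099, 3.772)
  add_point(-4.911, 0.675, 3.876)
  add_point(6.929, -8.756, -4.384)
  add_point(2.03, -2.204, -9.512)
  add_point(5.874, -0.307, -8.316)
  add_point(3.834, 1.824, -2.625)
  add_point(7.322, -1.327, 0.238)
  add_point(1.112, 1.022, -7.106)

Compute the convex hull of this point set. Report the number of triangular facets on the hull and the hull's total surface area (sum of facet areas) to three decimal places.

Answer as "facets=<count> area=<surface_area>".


Extreme-point indices: [1, 2, 3, 4, 5, 6, 7, 8, 10, 13, 14, 15, 17] — 13 of 19 on the boundary.

Triangle areas on the boundary:
  f1: (p10, p8, p7) → 97.3025
  f2: (p10, p5, p7) → 82.7428
  f3: (p6, p8, p7) → 147.1424
  f4: (p13, p10, p8) → 91.7866
  f5: (p2, p6, p7) → 48.1305
  f6: (p1, p2, p6) → 38.3485
  f7: (p1, p5, p7) → 20.0406
  f8: (p1, p2, p7) → 30.9750
  f9: (p14, p13, p8) → 57.9505
  f10: (p14, p6, p3) → 71.9262
  f11: (p14, p6, p8) → 80.7110
  f12: (p17, p13, p3) → 52.3014
  f13: (p17, p1, p3) → 80.3312
  f14: (p17, p1, p5) → 16.2288
  f15: (p17, p10, p5) → 76.0355
  f16: (p17, p13, p10) → 55.5698
  f17: (p4, p6, p3) → 18.0610
  f18: (p4, p1, p3) → 2.2043
  f19: (p4, p1, p6) → 75.3058
  f20: (p15, p13, p3) → 24.3791
  f21: (p15, p14, p3) → 14.2144
  f22: (p15, p14, p13) → 20.5500
Σ area = 1202.238

Euler: V−E+F = 13−33+22 = 2.

facets=22 area=1202.238


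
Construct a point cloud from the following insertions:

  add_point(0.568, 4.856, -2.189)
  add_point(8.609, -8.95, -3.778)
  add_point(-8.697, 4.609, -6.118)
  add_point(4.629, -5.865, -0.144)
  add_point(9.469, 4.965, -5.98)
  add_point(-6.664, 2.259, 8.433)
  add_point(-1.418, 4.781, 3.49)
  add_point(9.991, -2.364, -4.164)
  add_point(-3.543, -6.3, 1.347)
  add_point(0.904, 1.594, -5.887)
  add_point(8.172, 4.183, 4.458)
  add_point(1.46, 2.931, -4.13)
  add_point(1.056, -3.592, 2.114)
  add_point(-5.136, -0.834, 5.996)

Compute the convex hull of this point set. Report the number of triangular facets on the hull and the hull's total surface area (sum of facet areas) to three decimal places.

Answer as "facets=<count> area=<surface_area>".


facets=20 area=769.441

Hull vertices (12/14): indices [0, 1, 2, 3, 4, 5, 6, 7, 8, 9, 10, 13].

Facet areas (half cross-product norm):
  f1: (p8, p5, p2) → 76.8366
  f2: (p1, p4, p7) → 8.2883
  f3: (p1, p8, p2) → 91.6344
  f4: (p6, p5, p2) → 45.8146
  f5: (p9, p4, p2) → 29.1307
  f6: (p9, p1, p2) → 40.1275
  f7: (p9, p1, p4) → 58.9745
  f8: (p3, p1, p8) → 18.2259
  f9: (p0, p4, p2) → 35.0595
  f10: (p0, p6, p2) → 30.2216
  f11: (p0, p6, p4) → 21.5118
  f12: (p10, p4, p7) → 38.0664
  f13: (p10, p6, p4) → 50.9205
  f14: (p10, p6, p5) → 29.5851
  f15: (p10, p3, p5) → 85.7329
  f16: (p10, p1, p7) → 31.9601
  f17: (p10, p3, p1) → 31.8744
  f18: (p13, p8, p5) → 2.4098
  f19: (p13, p3, p5) → 13.7846
  f20: (p13, p3, p8) → 29.2815
Σ area = 769.441

Euler: V−E+F = 12−30+20 = 2.


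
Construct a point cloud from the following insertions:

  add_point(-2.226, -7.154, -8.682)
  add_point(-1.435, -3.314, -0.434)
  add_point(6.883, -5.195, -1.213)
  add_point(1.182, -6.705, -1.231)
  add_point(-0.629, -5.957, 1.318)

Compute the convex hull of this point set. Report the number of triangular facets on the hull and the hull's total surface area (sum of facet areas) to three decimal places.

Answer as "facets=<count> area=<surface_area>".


facets=6 area=108.419

Extreme-point indices: [0, 1, 2, 3, 4] — 5 of 5 on the boundary.

Per-facet area ½‖(b−a)×(c−a)‖:
  f1: (p1, p2, p0) → 38.9428
  f2: (p4, p1, p0) → 14.7341
  f3: (p4, p1, p2) → 13.0259
  f4: (p3, p2, p0) → 21.9788
  f5: (p3, p4, p0) → 11.4336
  f6: (p3, p4, p2) → 8.3039
Σ area = 108.419

Check V−E+F: 5 − 9 + 6 = 2.


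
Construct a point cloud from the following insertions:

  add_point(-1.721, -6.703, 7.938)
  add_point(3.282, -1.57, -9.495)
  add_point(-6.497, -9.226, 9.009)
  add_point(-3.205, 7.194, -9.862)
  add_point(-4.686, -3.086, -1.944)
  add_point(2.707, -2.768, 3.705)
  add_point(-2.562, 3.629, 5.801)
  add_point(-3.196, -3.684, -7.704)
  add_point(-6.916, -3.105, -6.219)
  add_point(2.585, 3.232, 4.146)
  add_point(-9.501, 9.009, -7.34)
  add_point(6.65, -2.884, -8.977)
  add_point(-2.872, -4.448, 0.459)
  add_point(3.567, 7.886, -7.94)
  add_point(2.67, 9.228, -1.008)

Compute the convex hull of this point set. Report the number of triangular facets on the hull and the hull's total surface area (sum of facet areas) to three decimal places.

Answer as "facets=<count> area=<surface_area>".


facets=22 area=903.224

Hull vertices (13/15): indices [0, 1, 2, 3, 5, 6, 7, 8, 9, 10, 11, 13, 14].

Per-facet area ½‖(b−a)×(c−a)‖:
  f1: (p8, p2, p10) → 91.0683
  f2: (p13, p14, p10) → 45.9097
  f3: (p13, p14, p11) → 38.1322
  f4: (p6, p2, p10) → 100.8175
  f5: (p6, p14, p10) → 69.4804
  f6: (p7, p2, p11) → 84.3350
  f7: (p7, p8, p2) → 32.0470
  f8: (p7, p1, p11) → 9.1388
  f9: (p3, p13, p11) → 39.3768
  f10: (p3, p1, p11) → 10.7435
  f11: (p3, p13, p10) → 16.8201
  f12: (p3, p7, p1) → 36.6977
  f13: (p3, p8, p10) → 39.9049
  f14: (p3, p7, p8) → 22.3865
  f15: (p9, p6, p14) → 21.1781
  f16: (p9, p14, p11) → 57.3559
  f17: (p9, p5, p11) → 39.8161
  f18: (p0, p9, p5) → 19.1695
  f19: (p0, p2, p11) → 40.7904
  f20: (p0, p5, p11) → 32.9927
  f21: (p0, p6, p2) → 26.4786
  f22: (p0, p9, p6) → 28.5843
Σ area = 903.224

Euler characteristic 13−33+22 = 2 ✓


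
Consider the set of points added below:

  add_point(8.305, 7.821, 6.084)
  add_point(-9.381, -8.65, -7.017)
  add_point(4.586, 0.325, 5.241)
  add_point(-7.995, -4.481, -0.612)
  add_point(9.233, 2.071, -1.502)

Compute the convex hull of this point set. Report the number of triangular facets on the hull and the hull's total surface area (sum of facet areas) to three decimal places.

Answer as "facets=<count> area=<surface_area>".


5 of the 5 inputs are extreme points: [0, 1, 2, 3, 4].

Triangle areas on the boundary:
  f1: (p0, p4, p1) → 96.8979
  f2: (p2, p4, p1) → 86.3931
  f3: (p2, p0, p4) → 32.9761
  f4: (p3, p0, p1) → 59.6403
  f5: (p3, p2, p1) → 42.9800
  f6: (p3, p2, p0) → 43.4526
Σ area = 362.340

Check V−E+F: 5 − 9 + 6 = 2.

facets=6 area=362.340


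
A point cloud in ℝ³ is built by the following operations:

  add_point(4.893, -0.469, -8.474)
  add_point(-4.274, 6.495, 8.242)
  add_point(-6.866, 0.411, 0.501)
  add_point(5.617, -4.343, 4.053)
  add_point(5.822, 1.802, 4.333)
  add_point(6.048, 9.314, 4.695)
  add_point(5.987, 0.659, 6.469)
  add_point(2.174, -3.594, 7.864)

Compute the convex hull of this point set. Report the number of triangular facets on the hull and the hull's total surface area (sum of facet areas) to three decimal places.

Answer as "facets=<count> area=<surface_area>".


facets=10 area=532.555

Extreme-point indices: [0, 1, 2, 3, 5, 6, 7] — 7 of 8 on the boundary.

Per-facet area ½‖(b−a)×(c−a)‖:
  f1: (p0, p5, p2) → 107.9062
  f2: (p0, p3, p2) → 83.3215
  f3: (p1, p5, p2) → 56.7919
  f4: (p7, p3, p2) → 31.8484
  f5: (p7, p1, p2) → 56.1477
  f6: (p6, p1, p5) → 47.2711
  f7: (p6, p7, p1) → 34.0765
  f8: (p6, p0, p5) → 65.8498
  f9: (p6, p7, p3) → 13.2148
  f10: (p6, p0, p3) → 36.1272
Σ area = 532.555

Euler characteristic 7−15+10 = 2 ✓


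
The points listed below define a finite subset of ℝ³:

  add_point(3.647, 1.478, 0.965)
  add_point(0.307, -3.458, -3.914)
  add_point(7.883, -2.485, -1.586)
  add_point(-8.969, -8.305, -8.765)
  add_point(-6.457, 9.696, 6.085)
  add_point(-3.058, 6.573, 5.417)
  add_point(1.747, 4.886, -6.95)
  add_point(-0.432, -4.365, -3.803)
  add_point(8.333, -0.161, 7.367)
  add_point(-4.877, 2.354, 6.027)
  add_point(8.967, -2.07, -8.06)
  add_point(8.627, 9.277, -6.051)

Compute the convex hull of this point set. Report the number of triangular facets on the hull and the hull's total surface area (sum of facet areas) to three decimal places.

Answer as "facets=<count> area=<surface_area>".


8 of the 12 inputs are extreme points: [2, 3, 4, 6, 8, 9, 10, 11].

Facet areas (half cross-product norm):
  f1: (p11, p8, p10) → 85.6930
  f2: (p11, p8, p4) → 136.2664
  f3: (p2, p10, p3) → 61.8767
  f4: (p2, p8, p3) → 78.0856
  f5: (p2, p8, p10) → 11.3649
  f6: (p9, p4, p3) → 60.0338
  f7: (p9, p8, p3) → 124.0465
  f8: (p9, p8, p4) → 46.7964
  f9: (p6, p4, p3) → 137.8913
  f10: (p6, p11, p4) → 65.1858
  f11: (p6, p10, p3) → 85.8110
  f12: (p6, p11, p10) → 40.4083
Σ area = 933.460

Euler: V−E+F = 8−18+12 = 2.

facets=12 area=933.460


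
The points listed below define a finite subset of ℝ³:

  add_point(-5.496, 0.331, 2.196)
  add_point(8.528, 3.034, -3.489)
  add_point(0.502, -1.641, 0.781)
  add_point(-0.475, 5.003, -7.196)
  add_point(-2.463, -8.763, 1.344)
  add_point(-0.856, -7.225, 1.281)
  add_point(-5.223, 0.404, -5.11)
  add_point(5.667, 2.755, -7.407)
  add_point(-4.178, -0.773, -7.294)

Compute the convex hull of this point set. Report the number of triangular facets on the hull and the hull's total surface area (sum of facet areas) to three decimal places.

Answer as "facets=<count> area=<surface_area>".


Extreme-point indices: [0, 1, 2, 3, 4, 5, 6, 7, 8] — 9 of 9 on the boundary.

Facet areas (half cross-product norm):
  f1: (p3, p1, p0) → 57.7578
  f2: (p2, p1, p0) → 24.2573
  f3: (p6, p3, p0) → 23.8942
  f4: (p6, p8, p3) → 9.1015
  f5: (p6, p4, p0) → 35.0383
  f6: (p6, p8, p4) → 15.5396
  f7: (p7, p3, p1) → 13.7058
  f8: (p7, p8, p3) → 21.9169
  f9: (p7, p4, p1) → 40.1274
  f10: (p7, p8, p4) → 61.8782
  f11: (p5, p4, p1) → 4.9754
  f12: (p5, p2, p1) → 22.0541
  f13: (p5, p4, p0) → 9.7032
  f14: (p5, p2, p0) → 18.6311
Σ area = 358.581

Euler: V−E+F = 9−21+14 = 2.

facets=14 area=358.581


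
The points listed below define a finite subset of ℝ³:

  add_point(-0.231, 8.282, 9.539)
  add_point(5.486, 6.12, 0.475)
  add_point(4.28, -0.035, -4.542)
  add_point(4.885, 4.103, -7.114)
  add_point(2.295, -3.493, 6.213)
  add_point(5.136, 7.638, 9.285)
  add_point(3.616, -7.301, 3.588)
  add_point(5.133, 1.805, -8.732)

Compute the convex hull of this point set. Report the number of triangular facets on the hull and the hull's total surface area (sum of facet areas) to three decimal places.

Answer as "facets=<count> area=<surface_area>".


Points on the hull: [0, 1, 2, 3, 4, 5, 6, 7] (8 of 8).

Per-facet area ½‖(b−a)×(c−a)‖:
  f1: (p7, p6, p1) → 69.1294
  f2: (p5, p1, p0) → 24.0729
  f3: (p5, p6, p1) → 62.0761
  f4: (p3, p1, p0) → 25.2630
  f5: (p3, p7, p0) → 16.7691
  f6: (p3, p7, p1) → 7.2912
  f7: (p2, p7, p0) → 31.5274
  f8: (p2, p7, p6) → 8.3935
  f9: (p4, p5, p0) → 31.9676
  f10: (p4, p5, p6) → 16.5151
  f11: (p4, p2, p0) → 71.6535
  f12: (p4, p2, p6) → 26.1306
Σ area = 390.789

Check V−E+F: 8 − 18 + 12 = 2.

facets=12 area=390.789


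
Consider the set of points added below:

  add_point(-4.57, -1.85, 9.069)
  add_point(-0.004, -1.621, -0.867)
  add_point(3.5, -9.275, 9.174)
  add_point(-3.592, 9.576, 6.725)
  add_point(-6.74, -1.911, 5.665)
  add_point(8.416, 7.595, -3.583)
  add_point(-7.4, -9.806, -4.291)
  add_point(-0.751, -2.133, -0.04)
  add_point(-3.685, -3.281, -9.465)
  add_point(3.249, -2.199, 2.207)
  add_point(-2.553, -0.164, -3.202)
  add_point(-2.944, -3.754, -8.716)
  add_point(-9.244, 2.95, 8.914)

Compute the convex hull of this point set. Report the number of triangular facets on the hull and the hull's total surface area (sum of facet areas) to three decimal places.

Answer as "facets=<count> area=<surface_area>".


facets=12 area=928.115

Points on the hull: [0, 2, 3, 5, 6, 8, 11, 12] (8 of 13).

Facet areas (half cross-product norm):
  f1: (p8, p6, p12) → 84.0322
  f2: (p3, p2, p12) → 79.1565
  f3: (p3, p2, p5) → 154.3158
  f4: (p3, p8, p12) → 89.3593
  f5: (p3, p8, p5) → 134.3062
  f6: (p0, p2, p12) → 2.0766
  f7: (p0, p6, p12) → 51.7070
  f8: (p0, p6, p2) → 84.8953
  f9: (p11, p2, p5) → 158.8562
  f10: (p11, p8, p5) → 9.1040
  f11: (p11, p6, p2) → 75.4792
  f12: (p11, p8, p6) → 4.8267
Σ area = 928.115

Check V−E+F: 8 − 18 + 12 = 2.


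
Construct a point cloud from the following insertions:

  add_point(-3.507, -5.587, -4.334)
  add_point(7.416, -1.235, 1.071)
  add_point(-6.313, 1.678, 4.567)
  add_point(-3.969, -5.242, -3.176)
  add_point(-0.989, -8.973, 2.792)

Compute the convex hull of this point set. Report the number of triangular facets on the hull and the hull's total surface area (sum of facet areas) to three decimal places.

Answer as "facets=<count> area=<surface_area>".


Hull vertices (5/5): indices [0, 1, 2, 3, 4].

Triangle areas on the boundary:
  f1: (p4, p1, p2) → 67.3586
  f2: (p0, p1, p2) → 72.4859
  f3: (p0, p4, p1) → 47.0521
  f4: (p3, p4, p2) → 40.1280
  f5: (p3, p0, p2) → 2.9575
  f6: (p3, p0, p4) → 4.4643
Σ area = 234.446

Check V−E+F: 5 − 9 + 6 = 2.

facets=6 area=234.446


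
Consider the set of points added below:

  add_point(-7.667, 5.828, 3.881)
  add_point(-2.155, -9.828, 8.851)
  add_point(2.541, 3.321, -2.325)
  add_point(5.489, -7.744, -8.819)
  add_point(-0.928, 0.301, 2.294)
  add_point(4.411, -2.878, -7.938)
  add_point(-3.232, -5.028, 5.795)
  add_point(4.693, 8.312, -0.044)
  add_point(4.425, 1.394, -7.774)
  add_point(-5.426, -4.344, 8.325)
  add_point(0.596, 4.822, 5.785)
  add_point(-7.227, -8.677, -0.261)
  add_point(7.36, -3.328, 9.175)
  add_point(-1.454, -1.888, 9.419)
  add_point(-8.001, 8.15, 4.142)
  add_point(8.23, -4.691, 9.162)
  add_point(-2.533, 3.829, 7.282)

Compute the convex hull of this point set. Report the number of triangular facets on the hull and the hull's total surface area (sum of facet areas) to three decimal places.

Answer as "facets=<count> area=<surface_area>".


13 of the 17 inputs are extreme points: [1, 3, 5, 7, 8, 9, 10, 11, 12, 13, 14, 15, 16].

Area of each hull facet:
  f1: (p3, p1, p15) → 103.9465
  f2: (p13, p1, p15) → 39.5307
  f3: (p11, p3, p1) → 80.2267
  f4: (p10, p7, p14) → 36.4767
  f5: (p5, p11, p3) → 37.9517
  f6: (p8, p3, p15) → 82.5290
  f7: (p8, p7, p15) → 84.2049
  f8: (p8, p5, p3) → 2.7691
  f9: (p8, p7, p14) → 67.9463
  f10: (p8, p11, p14) → 134.8978
  f11: (p8, p5, p11) → 30.0279
  f12: (p9, p13, p14) → 31.2011
  f13: (p9, p13, p1) → 15.3654
  f14: (p9, p11, p14) → 65.3264
  f15: (p9, p11, p1) → 30.6257
  f16: (p12, p13, p15) → 5.3829
  f17: (p12, p7, p15) → 8.1967
  f18: (p12, p10, p7) → 42.9068
  f19: (p16, p12, p13) → 26.3140
  f20: (p16, p12, p10) → 19.6590
  f21: (p16, p13, p14) → 14.5971
  f22: (p16, p10, p14) → 13.1787
Σ area = 973.261

Euler: V−E+F = 13−33+22 = 2.

facets=22 area=973.261


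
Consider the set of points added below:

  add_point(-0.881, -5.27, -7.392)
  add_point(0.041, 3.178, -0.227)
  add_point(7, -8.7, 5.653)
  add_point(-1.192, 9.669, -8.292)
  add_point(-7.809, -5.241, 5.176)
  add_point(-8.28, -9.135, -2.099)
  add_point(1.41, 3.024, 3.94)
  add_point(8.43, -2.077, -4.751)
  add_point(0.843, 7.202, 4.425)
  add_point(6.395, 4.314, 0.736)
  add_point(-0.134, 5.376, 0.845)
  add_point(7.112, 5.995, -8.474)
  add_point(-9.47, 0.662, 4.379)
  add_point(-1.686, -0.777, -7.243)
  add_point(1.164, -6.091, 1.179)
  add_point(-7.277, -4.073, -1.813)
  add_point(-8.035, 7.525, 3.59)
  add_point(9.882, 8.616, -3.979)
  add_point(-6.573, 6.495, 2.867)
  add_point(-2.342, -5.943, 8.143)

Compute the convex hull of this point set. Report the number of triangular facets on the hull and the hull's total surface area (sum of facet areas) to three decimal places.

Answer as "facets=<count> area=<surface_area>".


facets=22 area=1094.915

Extreme-point indices: [0, 2, 3, 4, 5, 7, 8, 11, 12, 13, 16, 17, 19] — 13 of 20 on the boundary.

Triangle areas on the boundary:
  f1: (p8, p3, p17) → 67.2290
  f2: (p4, p5, p12) → 24.2024
  f3: (p4, p19, p12) → 17.7155
  f4: (p4, p19, p5) → 23.5457
  f5: (p2, p19, p5) → 60.7208
  f6: (p2, p8, p17) → 105.5784
  f7: (p2, p8, p19) → 70.4974
  f8: (p0, p2, p5) → 76.2686
  f9: (p16, p19, p12) → 31.4526
  f10: (p16, p8, p19) → 61.7011
  f11: (p16, p8, p3) → 56.6160
  f12: (p16, p5, p12) → 28.6681
  f13: (p16, p3, p5) → 121.2351
  f14: (p11, p3, p17) → 26.0223
  f15: (p11, p0, p3) → 61.6443
  f16: (p13, p3, p5) → 39.4778
  f17: (p13, p0, p5) → 21.9371
  f18: (p13, p0, p3) → 6.1820
  f19: (p7, p0, p2) → 63.1708
  f20: (p7, p11, p0) → 45.7552
  f21: (p7, p2, p17) → 58.8118
  f22: (p7, p11, p17) → 26.4832
Σ area = 1094.915

Check V−E+F: 13 − 33 + 22 = 2.


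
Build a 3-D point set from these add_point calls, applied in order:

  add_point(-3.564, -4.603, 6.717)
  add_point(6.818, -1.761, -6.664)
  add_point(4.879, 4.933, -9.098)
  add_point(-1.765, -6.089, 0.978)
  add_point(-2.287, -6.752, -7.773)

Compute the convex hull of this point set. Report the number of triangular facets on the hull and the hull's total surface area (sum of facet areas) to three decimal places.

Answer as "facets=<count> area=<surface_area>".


facets=6 area=283.493

5 of the 5 inputs are extreme points: [0, 1, 2, 3, 4].

Area of each hull facet:
  f1: (p2, p1, p0) → 61.4024
  f2: (p4, p2, p0) → 101.2334
  f3: (p4, p2, p1) → 37.9855
  f4: (p3, p1, p0) → 27.3537
  f5: (p3, p4, p0) → 10.4838
  f6: (p3, p4, p1) → 45.0343
Σ area = 283.493

Euler characteristic 5−9+6 = 2 ✓


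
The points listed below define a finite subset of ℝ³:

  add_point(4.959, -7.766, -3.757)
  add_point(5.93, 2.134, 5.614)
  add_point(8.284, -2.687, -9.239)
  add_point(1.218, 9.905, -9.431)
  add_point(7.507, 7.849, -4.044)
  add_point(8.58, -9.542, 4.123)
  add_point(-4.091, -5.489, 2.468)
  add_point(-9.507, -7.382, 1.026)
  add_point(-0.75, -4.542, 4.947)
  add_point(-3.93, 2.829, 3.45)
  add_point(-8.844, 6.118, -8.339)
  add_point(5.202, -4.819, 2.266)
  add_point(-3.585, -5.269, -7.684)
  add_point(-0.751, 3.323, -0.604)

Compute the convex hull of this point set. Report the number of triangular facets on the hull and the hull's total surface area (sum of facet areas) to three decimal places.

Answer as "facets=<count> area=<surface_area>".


Extreme-point indices: [0, 1, 2, 3, 4, 5, 7, 8, 9, 10, 12] — 11 of 14 on the boundary.

Area of each hull facet:
  f1: (p8, p5, p7) → 42.2965
  f2: (p8, p1, p5) → 48.2137
  f3: (p9, p8, p7) → 40.3529
  f4: (p9, p8, p1) → 36.2289
  f5: (p0, p5, p7) → 67.0185
  f6: (p0, p2, p5) → 30.1177
  f7: (p12, p0, p7) → 51.9607
  f8: (p12, p0, p2) → 39.6839
  f9: (p4, p2, p3) → 50.2188
  f10: (p4, p9, p3) → 61.2257
  f11: (p4, p9, p1) → 57.1445
  f12: (p4, p1, p5) → 63.9865
  f13: (p4, p2, p5) → 88.4049
  f14: (p10, p2, p3) → 77.1566
  f15: (p10, p12, p2) → 75.2195
  f16: (p10, p12, p7) → 67.4579
  f17: (p10, p9, p7) → 77.5676
  f18: (p10, p9, p3) → 70.2342
Σ area = 1044.489

Euler characteristic 11−27+18 = 2 ✓

facets=18 area=1044.489
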